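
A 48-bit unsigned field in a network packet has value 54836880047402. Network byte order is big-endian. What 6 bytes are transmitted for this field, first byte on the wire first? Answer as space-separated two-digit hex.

31 DF B4 C1 7D 2A

54836880047402 in hexadecimal, padded to 48 bits, is 0x31DFB4C17D2A.
Split into bytes (most-significant first): 31 DF B4 C1 7D 2A.
Big-endian: lowest address holds the most-significant byte.
So the memory order matches the most-significant-first order: 31 DF B4 C1 7D 2A.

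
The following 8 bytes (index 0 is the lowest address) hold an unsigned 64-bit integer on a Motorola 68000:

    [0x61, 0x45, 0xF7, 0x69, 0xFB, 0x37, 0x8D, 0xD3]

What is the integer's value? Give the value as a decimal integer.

7009280429630393811

Big-endian stores the most-significant byte at the lowest address.
The bytes are already most-significant first: 0x6145F769FB378DD3.
0x6145F769FB378DD3 = 7009280429630393811.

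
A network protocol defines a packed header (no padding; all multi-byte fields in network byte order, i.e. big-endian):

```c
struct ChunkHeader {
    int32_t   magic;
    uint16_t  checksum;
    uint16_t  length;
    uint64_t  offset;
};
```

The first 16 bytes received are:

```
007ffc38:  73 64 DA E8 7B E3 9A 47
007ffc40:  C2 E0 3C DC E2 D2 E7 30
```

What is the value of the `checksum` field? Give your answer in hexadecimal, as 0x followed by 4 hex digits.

`checksum` follows `magic` (4 bytes), so it starts at byte offset 4 and occupies 2 bytes.
Bytes at offsets 4..5: 7B E3.
Big-endian: lowest address holds the most-significant byte.
The bytes are already most-significant first: 0x7BE3.

0x7BE3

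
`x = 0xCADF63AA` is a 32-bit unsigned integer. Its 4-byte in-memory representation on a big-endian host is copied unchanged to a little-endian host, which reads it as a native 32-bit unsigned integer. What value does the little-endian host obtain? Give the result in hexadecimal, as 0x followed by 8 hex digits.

Stored big-endian, the bytes at ascending addresses are CA DF 63 AA.
Read back as little-endian, the first byte is least significant, giving 0xAA63DFCA.

0xAA63DFCA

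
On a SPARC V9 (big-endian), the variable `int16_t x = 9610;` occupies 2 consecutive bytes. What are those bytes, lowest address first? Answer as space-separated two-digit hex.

9610 in hexadecimal, padded to 16 bits, is 0x258A.
Split into bytes (most-significant first): 25 8A.
Big-endian: lowest address holds the most-significant byte.
So the memory order matches the most-significant-first order: 25 8A.

25 8A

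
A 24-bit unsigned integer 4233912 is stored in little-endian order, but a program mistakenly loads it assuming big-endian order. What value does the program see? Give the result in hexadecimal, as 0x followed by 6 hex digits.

4233912 in 24-bit hexadecimal is 0x409AB8.
Stored little-endian, the bytes at ascending addresses are B8 9A 40.
Read back as big-endian, the last byte is least significant, giving 0xB89A40.

0xB89A40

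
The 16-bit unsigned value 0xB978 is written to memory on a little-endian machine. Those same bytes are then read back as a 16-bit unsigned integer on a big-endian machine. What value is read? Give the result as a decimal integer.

30905

Stored little-endian, the bytes at ascending addresses are 78 B9.
Read back as big-endian, the last byte is least significant, giving 0x78B9.
0x78B9 = 30905.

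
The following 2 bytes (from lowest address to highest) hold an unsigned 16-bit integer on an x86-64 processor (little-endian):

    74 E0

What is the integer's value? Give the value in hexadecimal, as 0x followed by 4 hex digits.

Little-endian stores the least-significant byte at the lowest address.
Reassemble most-significant byte first: E0 74 → 0xE074.

0xE074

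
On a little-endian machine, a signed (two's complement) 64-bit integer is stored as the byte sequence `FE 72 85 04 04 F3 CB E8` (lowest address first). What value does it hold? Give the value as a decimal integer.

-1671975638056733954

In little-endian order the low byte comes first in memory.
Reassemble most-significant byte first: E8 CB F3 04 04 85 72 FE → 0xE8CBF304048572FE.
Top bit is set, so as a signed 64-bit value this is 0xE8CBF304048572FE − 2^64 = -1671975638056733954.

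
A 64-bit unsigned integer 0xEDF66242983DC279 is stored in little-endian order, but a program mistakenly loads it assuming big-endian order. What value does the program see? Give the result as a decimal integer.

Stored little-endian, the bytes at ascending addresses are 79 C2 3D 98 42 62 F6 ED.
Read back as big-endian, the last byte is least significant, giving 0x79C23D984262F6ED.
0x79C23D984262F6ED = 8773642748229252845.

8773642748229252845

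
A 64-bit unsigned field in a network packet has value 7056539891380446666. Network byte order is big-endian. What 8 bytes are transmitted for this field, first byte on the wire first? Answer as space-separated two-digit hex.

61 ED DD A4 E1 1A E5 CA

7056539891380446666 in hexadecimal, padded to 64 bits, is 0x61EDDDA4E11AE5CA.
Split into bytes (most-significant first): 61 ED DD A4 E1 1A E5 CA.
Big-endian stores the most-significant byte at the lowest address.
So the memory order matches the most-significant-first order: 61 ED DD A4 E1 1A E5 CA.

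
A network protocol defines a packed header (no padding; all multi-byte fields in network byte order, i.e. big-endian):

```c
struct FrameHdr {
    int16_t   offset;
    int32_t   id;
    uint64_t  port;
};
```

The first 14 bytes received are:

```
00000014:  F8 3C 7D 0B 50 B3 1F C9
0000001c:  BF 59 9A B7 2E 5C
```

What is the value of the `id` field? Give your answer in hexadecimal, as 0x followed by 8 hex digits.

`id` follows `offset` (2 bytes), so it starts at byte offset 2 and occupies 4 bytes.
Bytes at offsets 2..5: 7D 0B 50 B3.
Big-endian stores the most-significant byte at the lowest address.
The bytes are already most-significant first: 0x7D0B50B3.

0x7D0B50B3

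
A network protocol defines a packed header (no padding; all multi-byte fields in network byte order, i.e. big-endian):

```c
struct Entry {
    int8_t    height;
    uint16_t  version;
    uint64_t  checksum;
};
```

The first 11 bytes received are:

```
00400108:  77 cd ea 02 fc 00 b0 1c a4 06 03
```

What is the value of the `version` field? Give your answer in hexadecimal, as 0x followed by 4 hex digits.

`version` follows `height` (1 byte), so it starts at byte offset 1 and occupies 2 bytes.
Bytes at offsets 1..2: CD EA.
Big-endian stores the most-significant byte at the lowest address.
The bytes are already most-significant first: 0xCDEA.

0xCDEA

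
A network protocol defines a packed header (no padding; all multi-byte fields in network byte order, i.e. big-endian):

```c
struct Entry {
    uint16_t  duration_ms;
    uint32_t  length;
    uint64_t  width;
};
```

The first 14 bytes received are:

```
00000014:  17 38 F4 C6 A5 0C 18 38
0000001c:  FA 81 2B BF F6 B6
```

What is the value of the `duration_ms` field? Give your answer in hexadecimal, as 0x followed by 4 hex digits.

`duration_ms` is the first field, at byte offset 0, occupying 2 bytes.
Bytes at offsets 0..1: 17 38.
In big-endian order the high byte comes first in memory.
The bytes are already most-significant first: 0x1738.

0x1738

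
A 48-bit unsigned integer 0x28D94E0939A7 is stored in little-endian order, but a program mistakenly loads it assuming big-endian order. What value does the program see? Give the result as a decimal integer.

Stored little-endian, the bytes at ascending addresses are A7 39 09 4E D9 28.
Read back as big-endian, the last byte is least significant, giving 0xA739094ED928.
0xA739094ED928 = 183863411136808.

183863411136808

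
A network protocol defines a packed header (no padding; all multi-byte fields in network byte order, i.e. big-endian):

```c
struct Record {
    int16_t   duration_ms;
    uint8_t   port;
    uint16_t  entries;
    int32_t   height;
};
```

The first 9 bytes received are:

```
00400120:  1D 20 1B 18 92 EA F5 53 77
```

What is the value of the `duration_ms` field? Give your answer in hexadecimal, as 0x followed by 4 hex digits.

0x1D20

`duration_ms` is the first field, at byte offset 0, occupying 2 bytes.
Bytes at offsets 0..1: 1D 20.
In big-endian order the high byte comes first in memory.
The bytes are already most-significant first: 0x1D20.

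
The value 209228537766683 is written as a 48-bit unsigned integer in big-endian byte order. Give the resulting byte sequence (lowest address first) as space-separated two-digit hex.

209228537766683 in hexadecimal, padded to 48 bits, is 0xBE4AD0ABA31B.
Split into bytes (most-significant first): BE 4A D0 AB A3 1B.
In big-endian order the high byte comes first in memory.
So the memory order matches the most-significant-first order: BE 4A D0 AB A3 1B.

BE 4A D0 AB A3 1B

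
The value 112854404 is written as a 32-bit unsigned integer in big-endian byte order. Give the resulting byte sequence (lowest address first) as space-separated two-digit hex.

112854404 in hexadecimal, padded to 32 bits, is 0x06BA0584.
Split into bytes (most-significant first): 06 BA 05 84.
Big-endian stores the most-significant byte at the lowest address.
So the memory order matches the most-significant-first order: 06 BA 05 84.

06 BA 05 84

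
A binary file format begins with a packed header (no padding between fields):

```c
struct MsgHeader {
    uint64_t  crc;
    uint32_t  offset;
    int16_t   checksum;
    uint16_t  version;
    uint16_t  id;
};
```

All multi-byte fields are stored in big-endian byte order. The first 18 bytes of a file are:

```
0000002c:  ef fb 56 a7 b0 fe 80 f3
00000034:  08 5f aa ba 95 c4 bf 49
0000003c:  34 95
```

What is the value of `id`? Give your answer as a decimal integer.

13461

`id` follows `crc` (8 B), `offset` (4 B), `checksum` (2 B), `version` (2 B), so it starts at offset 8 + 4 + 2 + 2 = 16 and occupies 2 bytes.
Bytes at offsets 16..17: 34 95.
Big-endian: lowest address holds the most-significant byte.
The bytes are already most-significant first: 0x3495.
0x3495 = 13461.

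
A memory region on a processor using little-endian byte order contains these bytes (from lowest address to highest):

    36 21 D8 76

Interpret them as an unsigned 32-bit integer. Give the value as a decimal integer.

In little-endian order the low byte comes first in memory.
Reassemble most-significant byte first: 76 D8 21 36 → 0x76D82136.
0x76D82136 = 1993875766.

1993875766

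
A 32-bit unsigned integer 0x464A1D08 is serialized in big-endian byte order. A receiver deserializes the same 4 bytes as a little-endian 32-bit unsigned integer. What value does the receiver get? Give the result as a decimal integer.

Stored big-endian, the bytes at ascending addresses are 46 4A 1D 08.
Read back as little-endian, the first byte is least significant, giving 0x081D4A46.
0x081D4A46 = 136137286.

136137286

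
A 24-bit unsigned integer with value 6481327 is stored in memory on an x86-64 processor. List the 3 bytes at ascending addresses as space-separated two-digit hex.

AF E5 62

6481327 in hexadecimal, padded to 24 bits, is 0x62E5AF.
Split into bytes (most-significant first): 62 E5 AF.
Little-endian: lowest address holds the least-significant byte.
So at ascending addresses the bytes are AF E5 62.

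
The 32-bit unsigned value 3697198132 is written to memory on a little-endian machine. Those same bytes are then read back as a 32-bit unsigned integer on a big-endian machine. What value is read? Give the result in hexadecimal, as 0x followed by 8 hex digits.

0x34C45EDC

3697198132 in 32-bit hexadecimal is 0xDC5EC434.
Stored little-endian, the bytes at ascending addresses are 34 C4 5E DC.
Read back as big-endian, the last byte is least significant, giving 0x34C45EDC.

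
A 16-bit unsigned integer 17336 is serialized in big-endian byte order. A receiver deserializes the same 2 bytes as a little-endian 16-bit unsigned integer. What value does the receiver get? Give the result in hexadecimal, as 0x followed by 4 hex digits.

17336 in 16-bit hexadecimal is 0x43B8.
Stored big-endian, the bytes at ascending addresses are 43 B8.
Read back as little-endian, the first byte is least significant, giving 0xB843.

0xB843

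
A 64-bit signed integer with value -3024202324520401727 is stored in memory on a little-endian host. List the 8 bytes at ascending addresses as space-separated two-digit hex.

C1 04 0D 3E 02 E0 07 D6

Two's complement of -3024202324520401727 in 64 bits: 3024202324520401727 = 0x29F81FFDC1F2FB3F; invert → 0xD607E0023E0D04C0; add 1 → 0xD607E0023E0D04C1.
Split into bytes (most-significant first): D6 07 E0 02 3E 0D 04 C1.
In little-endian order the low byte comes first in memory.
So at ascending addresses the bytes are C1 04 0D 3E 02 E0 07 D6.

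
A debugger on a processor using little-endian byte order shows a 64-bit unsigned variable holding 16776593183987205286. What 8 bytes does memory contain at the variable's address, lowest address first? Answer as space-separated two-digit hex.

16776593183987205286 in hexadecimal, padded to 64 bits, is 0xE8D26E9D58CC04A6.
Split into bytes (most-significant first): E8 D2 6E 9D 58 CC 04 A6.
Little-endian stores the least-significant byte at the lowest address.
So at ascending addresses the bytes are A6 04 CC 58 9D 6E D2 E8.

A6 04 CC 58 9D 6E D2 E8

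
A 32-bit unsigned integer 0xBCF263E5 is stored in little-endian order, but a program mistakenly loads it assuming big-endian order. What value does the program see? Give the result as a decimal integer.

3848532668

Stored little-endian, the bytes at ascending addresses are E5 63 F2 BC.
Read back as big-endian, the last byte is least significant, giving 0xE563F2BC.
0xE563F2BC = 3848532668.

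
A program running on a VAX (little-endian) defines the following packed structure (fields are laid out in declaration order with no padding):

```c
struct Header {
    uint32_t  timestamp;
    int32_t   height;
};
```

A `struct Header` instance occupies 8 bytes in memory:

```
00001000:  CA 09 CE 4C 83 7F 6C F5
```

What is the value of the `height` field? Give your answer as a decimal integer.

`height` follows `timestamp` (4 bytes), so it starts at byte offset 4 and occupies 4 bytes.
Bytes at offsets 4..7: 83 7F 6C F5.
In little-endian order the low byte comes first in memory.
Reassemble most-significant byte first: F5 6C 7F 83 → 0xF56C7F83.
Top bit is set, so as a signed 32-bit value this is 0xF56C7F83 − 2^32 = -177438845.

-177438845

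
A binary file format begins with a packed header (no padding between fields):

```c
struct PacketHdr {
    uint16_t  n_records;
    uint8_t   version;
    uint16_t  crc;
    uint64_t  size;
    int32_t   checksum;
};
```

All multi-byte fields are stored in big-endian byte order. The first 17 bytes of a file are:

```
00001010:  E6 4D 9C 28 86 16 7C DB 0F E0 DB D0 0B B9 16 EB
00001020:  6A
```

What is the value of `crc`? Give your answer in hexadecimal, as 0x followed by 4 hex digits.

0x2886

`crc` follows `n_records` (2 B), `version` (1 B), so it starts at offset 2 + 1 = 3 and occupies 2 bytes.
Bytes at offsets 3..4: 28 86.
Big-endian: lowest address holds the most-significant byte.
The bytes are already most-significant first: 0x2886.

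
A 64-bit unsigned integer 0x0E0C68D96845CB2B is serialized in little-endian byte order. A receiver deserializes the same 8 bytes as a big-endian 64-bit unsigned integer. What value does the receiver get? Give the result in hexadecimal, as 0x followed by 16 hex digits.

Stored little-endian, the bytes at ascending addresses are 2B CB 45 68 D9 68 0C 0E.
Read back as big-endian, the last byte is least significant, giving 0x2BCB4568D9680C0E.

0x2BCB4568D9680C0E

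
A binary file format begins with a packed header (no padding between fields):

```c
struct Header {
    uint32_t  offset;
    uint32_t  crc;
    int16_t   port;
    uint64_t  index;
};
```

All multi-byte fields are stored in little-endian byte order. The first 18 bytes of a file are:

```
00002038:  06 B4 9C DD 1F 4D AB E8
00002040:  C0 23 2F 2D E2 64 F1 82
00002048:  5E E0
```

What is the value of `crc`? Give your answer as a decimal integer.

3903540511

`crc` follows `offset` (4 bytes), so it starts at byte offset 4 and occupies 4 bytes.
Bytes at offsets 4..7: 1F 4D AB E8.
Little-endian: lowest address holds the least-significant byte.
Reassemble most-significant byte first: E8 AB 4D 1F → 0xE8AB4D1F.
0xE8AB4D1F = 3903540511.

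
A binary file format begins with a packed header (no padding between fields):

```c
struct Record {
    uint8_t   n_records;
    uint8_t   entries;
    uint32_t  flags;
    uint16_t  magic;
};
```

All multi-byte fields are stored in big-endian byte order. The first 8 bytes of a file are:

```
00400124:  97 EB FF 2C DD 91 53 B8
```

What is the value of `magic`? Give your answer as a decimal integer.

`magic` follows `n_records` (1 B), `entries` (1 B), `flags` (4 B), so it starts at offset 1 + 1 + 4 = 6 and occupies 2 bytes.
Bytes at offsets 6..7: 53 B8.
In big-endian order the high byte comes first in memory.
The bytes are already most-significant first: 0x53B8.
0x53B8 = 21432.

21432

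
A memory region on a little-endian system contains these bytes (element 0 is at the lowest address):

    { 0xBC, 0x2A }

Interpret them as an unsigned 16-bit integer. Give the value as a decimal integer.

Little-endian stores the least-significant byte at the lowest address.
Reassemble most-significant byte first: 2A BC → 0x2ABC.
0x2ABC = 10940.

10940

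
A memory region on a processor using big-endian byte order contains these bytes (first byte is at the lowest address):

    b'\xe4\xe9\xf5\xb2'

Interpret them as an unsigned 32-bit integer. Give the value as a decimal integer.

3840538034

In big-endian order the high byte comes first in memory.
The bytes are already most-significant first: 0xE4E9F5B2.
0xE4E9F5B2 = 3840538034.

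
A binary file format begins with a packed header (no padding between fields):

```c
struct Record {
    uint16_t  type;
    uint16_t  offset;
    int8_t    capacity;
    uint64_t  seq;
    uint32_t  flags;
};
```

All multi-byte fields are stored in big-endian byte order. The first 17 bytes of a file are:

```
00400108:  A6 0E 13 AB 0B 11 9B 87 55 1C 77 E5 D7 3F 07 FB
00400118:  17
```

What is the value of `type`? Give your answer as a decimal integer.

42510

`type` is the first field, at byte offset 0, occupying 2 bytes.
Bytes at offsets 0..1: A6 0E.
In big-endian order the high byte comes first in memory.
The bytes are already most-significant first: 0xA60E.
0xA60E = 42510.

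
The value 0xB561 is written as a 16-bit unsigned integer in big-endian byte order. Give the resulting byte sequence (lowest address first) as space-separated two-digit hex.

Split into bytes (most-significant first): B5 61.
Big-endian stores the most-significant byte at the lowest address.
So the memory order matches the most-significant-first order: B5 61.

B5 61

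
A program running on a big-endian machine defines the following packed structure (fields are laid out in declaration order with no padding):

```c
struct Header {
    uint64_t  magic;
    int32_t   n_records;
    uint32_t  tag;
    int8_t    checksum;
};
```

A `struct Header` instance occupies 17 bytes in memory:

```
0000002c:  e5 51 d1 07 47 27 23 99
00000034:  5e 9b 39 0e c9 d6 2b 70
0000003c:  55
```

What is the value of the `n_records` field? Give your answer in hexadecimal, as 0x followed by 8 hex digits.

0x5E9B390E

`n_records` follows `magic` (8 bytes), so it starts at byte offset 8 and occupies 4 bytes.
Bytes at offsets 8..11: 5E 9B 39 0E.
In big-endian order the high byte comes first in memory.
The bytes are already most-significant first: 0x5E9B390E.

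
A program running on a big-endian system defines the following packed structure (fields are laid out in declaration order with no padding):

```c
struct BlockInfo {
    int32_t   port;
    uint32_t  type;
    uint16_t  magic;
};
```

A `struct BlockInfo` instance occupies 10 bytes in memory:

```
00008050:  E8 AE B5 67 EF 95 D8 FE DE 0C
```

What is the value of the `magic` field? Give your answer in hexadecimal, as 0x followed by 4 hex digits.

0xDE0C

`magic` follows `port` (4 B), `type` (4 B), so it starts at offset 4 + 4 = 8 and occupies 2 bytes.
Bytes at offsets 8..9: DE 0C.
Big-endian stores the most-significant byte at the lowest address.
The bytes are already most-significant first: 0xDE0C.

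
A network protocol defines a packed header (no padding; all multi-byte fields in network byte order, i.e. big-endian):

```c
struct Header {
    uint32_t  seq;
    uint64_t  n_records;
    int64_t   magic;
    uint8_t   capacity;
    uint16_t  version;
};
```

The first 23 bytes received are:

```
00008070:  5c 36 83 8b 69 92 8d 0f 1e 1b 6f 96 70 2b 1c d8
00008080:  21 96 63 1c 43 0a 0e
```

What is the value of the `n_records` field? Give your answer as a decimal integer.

`n_records` follows `seq` (4 bytes), so it starts at byte offset 4 and occupies 8 bytes.
Bytes at offsets 4..11: 69 92 8D 0F 1E 1B 6F 96.
In big-endian order the high byte comes first in memory.
The bytes are already most-significant first: 0x69928D0F1E1B6F96.
0x69928D0F1E1B6F96 = 7607297816651329430.

7607297816651329430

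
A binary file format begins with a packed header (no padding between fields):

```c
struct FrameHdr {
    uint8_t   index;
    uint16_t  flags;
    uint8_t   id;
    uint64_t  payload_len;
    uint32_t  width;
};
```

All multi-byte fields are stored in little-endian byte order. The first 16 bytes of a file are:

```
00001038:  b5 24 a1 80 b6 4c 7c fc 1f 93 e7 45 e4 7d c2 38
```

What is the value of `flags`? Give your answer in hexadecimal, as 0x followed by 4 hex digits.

0xA124

`flags` follows `index` (1 byte), so it starts at byte offset 1 and occupies 2 bytes.
Bytes at offsets 1..2: 24 A1.
In little-endian order the low byte comes first in memory.
Reassemble most-significant byte first: A1 24 → 0xA124.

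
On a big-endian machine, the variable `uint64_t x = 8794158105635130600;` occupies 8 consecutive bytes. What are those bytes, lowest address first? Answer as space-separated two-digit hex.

8794158105635130600 in hexadecimal, padded to 64 bits, is 0x7A0B203421010CE8.
Split into bytes (most-significant first): 7A 0B 20 34 21 01 0C E8.
Big-endian: lowest address holds the most-significant byte.
So the memory order matches the most-significant-first order: 7A 0B 20 34 21 01 0C E8.

7A 0B 20 34 21 01 0C E8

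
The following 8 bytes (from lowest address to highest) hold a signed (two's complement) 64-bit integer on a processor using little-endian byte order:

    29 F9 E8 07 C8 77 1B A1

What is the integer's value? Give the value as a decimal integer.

-6837739908222093015

Little-endian stores the least-significant byte at the lowest address.
Reassemble most-significant byte first: A1 1B 77 C8 07 E8 F9 29 → 0xA11B77C807E8F929.
Top bit is set, so as a signed 64-bit value this is 0xA11B77C807E8F929 − 2^64 = -6837739908222093015.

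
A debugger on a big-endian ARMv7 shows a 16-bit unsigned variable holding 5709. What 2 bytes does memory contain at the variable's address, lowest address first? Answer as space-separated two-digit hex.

5709 in hexadecimal, padded to 16 bits, is 0x164D.
Split into bytes (most-significant first): 16 4D.
Big-endian stores the most-significant byte at the lowest address.
So the memory order matches the most-significant-first order: 16 4D.

16 4D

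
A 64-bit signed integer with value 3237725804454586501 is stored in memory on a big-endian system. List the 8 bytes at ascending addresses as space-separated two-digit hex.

3237725804454586501 in hexadecimal, padded to 64 bits, is 0x2CEEB67706A1A885.
Split into bytes (most-significant first): 2C EE B6 77 06 A1 A8 85.
Big-endian: lowest address holds the most-significant byte.
So the memory order matches the most-significant-first order: 2C EE B6 77 06 A1 A8 85.

2C EE B6 77 06 A1 A8 85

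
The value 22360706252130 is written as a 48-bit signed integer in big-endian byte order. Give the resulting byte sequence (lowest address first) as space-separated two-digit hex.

14 56 41 F3 FD 62

22360706252130 in hexadecimal, padded to 48 bits, is 0x145641F3FD62.
Split into bytes (most-significant first): 14 56 41 F3 FD 62.
Big-endian stores the most-significant byte at the lowest address.
So the memory order matches the most-significant-first order: 14 56 41 F3 FD 62.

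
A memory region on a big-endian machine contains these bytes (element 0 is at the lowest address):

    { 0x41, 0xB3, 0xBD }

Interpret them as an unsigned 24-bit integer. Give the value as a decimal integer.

4305853

Big-endian stores the most-significant byte at the lowest address.
The bytes are already most-significant first: 0x41B3BD.
0x41B3BD = 4305853.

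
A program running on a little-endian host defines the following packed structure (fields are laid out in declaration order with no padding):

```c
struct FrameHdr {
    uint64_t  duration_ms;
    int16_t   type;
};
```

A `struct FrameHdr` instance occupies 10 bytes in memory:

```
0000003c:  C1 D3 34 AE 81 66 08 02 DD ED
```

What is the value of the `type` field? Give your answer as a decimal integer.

`type` follows `duration_ms` (8 bytes), so it starts at byte offset 8 and occupies 2 bytes.
Bytes at offsets 8..9: DD ED.
In little-endian order the low byte comes first in memory.
Reassemble most-significant byte first: ED DD → 0xEDDD.
Top bit is set, so as a signed 16-bit value this is 0xEDDD − 2^16 = -4643.

-4643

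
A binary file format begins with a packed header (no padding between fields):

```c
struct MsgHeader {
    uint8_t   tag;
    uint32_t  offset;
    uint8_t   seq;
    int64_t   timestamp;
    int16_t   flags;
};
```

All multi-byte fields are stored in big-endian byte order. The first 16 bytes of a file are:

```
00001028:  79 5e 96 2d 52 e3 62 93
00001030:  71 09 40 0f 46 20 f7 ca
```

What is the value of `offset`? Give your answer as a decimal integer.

1586900306

`offset` follows `tag` (1 byte), so it starts at byte offset 1 and occupies 4 bytes.
Bytes at offsets 1..4: 5E 96 2D 52.
Big-endian stores the most-significant byte at the lowest address.
The bytes are already most-significant first: 0x5E962D52.
0x5E962D52 = 1586900306.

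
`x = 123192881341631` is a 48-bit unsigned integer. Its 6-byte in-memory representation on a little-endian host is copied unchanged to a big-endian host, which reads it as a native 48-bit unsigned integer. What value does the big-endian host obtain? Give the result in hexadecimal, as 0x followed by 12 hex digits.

0xBF64EE130B70

123192881341631 in 48-bit hexadecimal is 0x700B13EE64BF.
Stored little-endian, the bytes at ascending addresses are BF 64 EE 13 0B 70.
Read back as big-endian, the last byte is least significant, giving 0xBF64EE130B70.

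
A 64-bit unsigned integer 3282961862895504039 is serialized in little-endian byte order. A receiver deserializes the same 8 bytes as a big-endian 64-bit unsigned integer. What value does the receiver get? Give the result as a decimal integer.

12072473439528324909

3282961862895504039 in 64-bit hexadecimal is 0x2D8F6C6BA10A8AA7.
Stored little-endian, the bytes at ascending addresses are A7 8A 0A A1 6B 6C 8F 2D.
Read back as big-endian, the last byte is least significant, giving 0xA78A0AA16B6C8F2D.
0xA78A0AA16B6C8F2D = 12072473439528324909.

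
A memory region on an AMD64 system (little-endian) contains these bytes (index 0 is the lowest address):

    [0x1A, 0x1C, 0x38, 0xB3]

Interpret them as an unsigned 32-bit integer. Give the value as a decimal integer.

Little-endian stores the least-significant byte at the lowest address.
Reassemble most-significant byte first: B3 38 1C 1A → 0xB3381C1A.
0xB3381C1A = 3006798874.

3006798874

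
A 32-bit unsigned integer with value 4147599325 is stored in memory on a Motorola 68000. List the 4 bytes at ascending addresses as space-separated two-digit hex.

F7 37 57 DD

4147599325 in hexadecimal, padded to 32 bits, is 0xF73757DD.
Split into bytes (most-significant first): F7 37 57 DD.
Big-endian stores the most-significant byte at the lowest address.
So the memory order matches the most-significant-first order: F7 37 57 DD.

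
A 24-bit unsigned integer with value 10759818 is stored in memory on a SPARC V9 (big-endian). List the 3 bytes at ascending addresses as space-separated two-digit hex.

10759818 in hexadecimal, padded to 24 bits, is 0xA42E8A.
Split into bytes (most-significant first): A4 2E 8A.
Big-endian: lowest address holds the most-significant byte.
So the memory order matches the most-significant-first order: A4 2E 8A.

A4 2E 8A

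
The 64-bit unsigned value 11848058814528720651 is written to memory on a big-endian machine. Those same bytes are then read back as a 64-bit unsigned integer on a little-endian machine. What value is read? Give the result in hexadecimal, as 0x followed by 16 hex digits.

11848058814528720651 in 64-bit hexadecimal is 0xA46CC2B7D5EB8F0B.
Stored big-endian, the bytes at ascending addresses are A4 6C C2 B7 D5 EB 8F 0B.
Read back as little-endian, the first byte is least significant, giving 0x0B8FEBD5B7C26CA4.

0x0B8FEBD5B7C26CA4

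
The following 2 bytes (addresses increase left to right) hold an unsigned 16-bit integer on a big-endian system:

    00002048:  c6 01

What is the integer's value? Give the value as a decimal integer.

50689

Big-endian: lowest address holds the most-significant byte.
The bytes are already most-significant first: 0xC601.
0xC601 = 50689.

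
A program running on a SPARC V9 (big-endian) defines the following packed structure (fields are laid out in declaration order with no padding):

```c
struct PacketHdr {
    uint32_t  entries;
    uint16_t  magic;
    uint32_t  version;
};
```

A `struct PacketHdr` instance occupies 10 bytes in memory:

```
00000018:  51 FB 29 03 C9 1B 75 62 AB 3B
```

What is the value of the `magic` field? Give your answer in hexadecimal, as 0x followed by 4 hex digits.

0xC91B

`magic` follows `entries` (4 bytes), so it starts at byte offset 4 and occupies 2 bytes.
Bytes at offsets 4..5: C9 1B.
Big-endian stores the most-significant byte at the lowest address.
The bytes are already most-significant first: 0xC91B.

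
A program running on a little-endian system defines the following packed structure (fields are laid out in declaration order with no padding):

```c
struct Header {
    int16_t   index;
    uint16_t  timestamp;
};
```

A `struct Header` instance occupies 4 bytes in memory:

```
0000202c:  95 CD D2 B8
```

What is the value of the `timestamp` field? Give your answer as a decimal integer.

47314

`timestamp` follows `index` (2 bytes), so it starts at byte offset 2 and occupies 2 bytes.
Bytes at offsets 2..3: D2 B8.
In little-endian order the low byte comes first in memory.
Reassemble most-significant byte first: B8 D2 → 0xB8D2.
0xB8D2 = 47314.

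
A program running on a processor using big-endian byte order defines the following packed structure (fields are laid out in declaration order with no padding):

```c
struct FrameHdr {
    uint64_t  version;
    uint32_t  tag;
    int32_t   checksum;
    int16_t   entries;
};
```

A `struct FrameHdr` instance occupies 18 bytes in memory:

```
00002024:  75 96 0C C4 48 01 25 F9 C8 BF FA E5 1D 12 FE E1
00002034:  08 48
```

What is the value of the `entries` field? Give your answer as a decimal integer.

2120

`entries` follows `version` (8 B), `tag` (4 B), `checksum` (4 B), so it starts at offset 8 + 4 + 4 = 16 and occupies 2 bytes.
Bytes at offsets 16..17: 08 48.
In big-endian order the high byte comes first in memory.
The bytes are already most-significant first: 0x0848.
0x0848 = 2120.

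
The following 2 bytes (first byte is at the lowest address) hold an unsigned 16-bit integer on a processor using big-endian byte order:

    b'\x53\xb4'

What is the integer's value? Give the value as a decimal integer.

21428

In big-endian order the high byte comes first in memory.
The bytes are already most-significant first: 0x53B4.
0x53B4 = 21428.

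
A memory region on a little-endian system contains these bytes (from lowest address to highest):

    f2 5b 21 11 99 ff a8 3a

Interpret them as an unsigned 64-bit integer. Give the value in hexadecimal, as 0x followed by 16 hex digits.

In little-endian order the low byte comes first in memory.
Reassemble most-significant byte first: 3A A8 FF 99 11 21 5B F2 → 0x3AA8FF9911215BF2.

0x3AA8FF9911215BF2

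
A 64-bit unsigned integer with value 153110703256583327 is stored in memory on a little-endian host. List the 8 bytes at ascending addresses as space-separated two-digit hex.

153110703256583327 in hexadecimal, padded to 64 bits, is 0x021FF55F96EB3C9F.
Split into bytes (most-significant first): 02 1F F5 5F 96 EB 3C 9F.
In little-endian order the low byte comes first in memory.
So at ascending addresses the bytes are 9F 3C EB 96 5F F5 1F 02.

9F 3C EB 96 5F F5 1F 02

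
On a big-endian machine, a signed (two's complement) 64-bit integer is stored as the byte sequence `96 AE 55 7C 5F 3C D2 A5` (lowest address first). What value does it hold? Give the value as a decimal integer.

-7589034329410579803

Big-endian: lowest address holds the most-significant byte.
The bytes are already most-significant first: 0x96AE557C5F3CD2A5.
Top bit is set, so as a signed 64-bit value this is 0x96AE557C5F3CD2A5 − 2^64 = -7589034329410579803.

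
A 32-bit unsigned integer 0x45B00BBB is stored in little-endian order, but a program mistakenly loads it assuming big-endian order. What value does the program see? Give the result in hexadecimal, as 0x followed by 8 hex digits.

0xBB0BB045

Stored little-endian, the bytes at ascending addresses are BB 0B B0 45.
Read back as big-endian, the last byte is least significant, giving 0xBB0BB045.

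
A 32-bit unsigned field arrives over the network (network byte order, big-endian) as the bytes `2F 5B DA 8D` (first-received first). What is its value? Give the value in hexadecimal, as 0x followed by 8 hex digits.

In big-endian order the high byte comes first in memory.
The bytes are already most-significant first: 0x2F5BDA8D.

0x2F5BDA8D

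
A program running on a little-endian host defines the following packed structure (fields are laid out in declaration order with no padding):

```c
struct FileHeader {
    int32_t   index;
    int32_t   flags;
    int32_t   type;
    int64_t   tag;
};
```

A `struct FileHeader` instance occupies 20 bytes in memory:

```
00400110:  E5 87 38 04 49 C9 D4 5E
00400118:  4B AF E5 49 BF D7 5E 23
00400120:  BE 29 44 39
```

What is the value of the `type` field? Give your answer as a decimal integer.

`type` follows `index` (4 B), `flags` (4 B), so it starts at offset 4 + 4 = 8 and occupies 4 bytes.
Bytes at offsets 8..11: 4B AF E5 49.
Little-endian stores the least-significant byte at the lowest address.
Reassemble most-significant byte first: 49 E5 AF 4B → 0x49E5AF4B.
0x49E5AF4B = 1239789387.

1239789387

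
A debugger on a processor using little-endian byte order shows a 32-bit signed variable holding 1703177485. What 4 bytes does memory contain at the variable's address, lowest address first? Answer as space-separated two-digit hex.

1703177485 in hexadecimal, padded to 32 bits, is 0x65846D0D.
Split into bytes (most-significant first): 65 84 6D 0D.
In little-endian order the low byte comes first in memory.
So at ascending addresses the bytes are 0D 6D 84 65.

0D 6D 84 65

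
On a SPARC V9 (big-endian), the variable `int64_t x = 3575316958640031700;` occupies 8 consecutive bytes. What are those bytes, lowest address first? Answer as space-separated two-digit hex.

31 9E 13 D4 BF 2B 47 D4

3575316958640031700 in hexadecimal, padded to 64 bits, is 0x319E13D4BF2B47D4.
Split into bytes (most-significant first): 31 9E 13 D4 BF 2B 47 D4.
Big-endian: lowest address holds the most-significant byte.
So the memory order matches the most-significant-first order: 31 9E 13 D4 BF 2B 47 D4.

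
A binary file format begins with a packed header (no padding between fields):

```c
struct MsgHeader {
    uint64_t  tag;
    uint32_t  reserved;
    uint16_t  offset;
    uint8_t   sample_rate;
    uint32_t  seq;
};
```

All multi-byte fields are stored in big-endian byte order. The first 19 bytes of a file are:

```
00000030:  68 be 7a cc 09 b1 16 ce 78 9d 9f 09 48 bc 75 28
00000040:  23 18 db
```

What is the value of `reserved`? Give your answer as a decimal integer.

`reserved` follows `tag` (8 bytes), so it starts at byte offset 8 and occupies 4 bytes.
Bytes at offsets 8..11: 78 9D 9F 09.
Big-endian: lowest address holds the most-significant byte.
The bytes are already most-significant first: 0x789D9F09.
0x789D9F09 = 2023595785.

2023595785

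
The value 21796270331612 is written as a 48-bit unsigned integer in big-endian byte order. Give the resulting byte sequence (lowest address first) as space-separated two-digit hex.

21796270331612 in hexadecimal, padded to 48 bits, is 0x13D2D6F356DC.
Split into bytes (most-significant first): 13 D2 D6 F3 56 DC.
Big-endian stores the most-significant byte at the lowest address.
So the memory order matches the most-significant-first order: 13 D2 D6 F3 56 DC.

13 D2 D6 F3 56 DC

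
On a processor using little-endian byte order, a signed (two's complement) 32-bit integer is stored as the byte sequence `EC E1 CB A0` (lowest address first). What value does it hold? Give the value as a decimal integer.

Little-endian: lowest address holds the least-significant byte.
Reassemble most-significant byte first: A0 CB E1 EC → 0xA0CBE1EC.
Top bit is set, so as a signed 32-bit value this is 0xA0CBE1EC − 2^32 = -1597251092.

-1597251092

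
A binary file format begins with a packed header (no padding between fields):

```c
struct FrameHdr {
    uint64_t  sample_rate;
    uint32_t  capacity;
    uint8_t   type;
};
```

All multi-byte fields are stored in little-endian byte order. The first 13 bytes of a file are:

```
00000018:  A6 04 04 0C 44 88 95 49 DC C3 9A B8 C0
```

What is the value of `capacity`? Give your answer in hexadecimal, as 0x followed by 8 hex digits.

`capacity` follows `sample_rate` (8 bytes), so it starts at byte offset 8 and occupies 4 bytes.
Bytes at offsets 8..11: DC C3 9A B8.
Little-endian stores the least-significant byte at the lowest address.
Reassemble most-significant byte first: B8 9A C3 DC → 0xB89AC3DC.

0xB89AC3DC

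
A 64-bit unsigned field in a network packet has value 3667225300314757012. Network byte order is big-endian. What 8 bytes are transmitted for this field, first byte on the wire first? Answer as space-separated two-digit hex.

32 E4 99 FB 18 96 17 94

3667225300314757012 in hexadecimal, padded to 64 bits, is 0x32E499FB18961794.
Split into bytes (most-significant first): 32 E4 99 FB 18 96 17 94.
Big-endian stores the most-significant byte at the lowest address.
So the memory order matches the most-significant-first order: 32 E4 99 FB 18 96 17 94.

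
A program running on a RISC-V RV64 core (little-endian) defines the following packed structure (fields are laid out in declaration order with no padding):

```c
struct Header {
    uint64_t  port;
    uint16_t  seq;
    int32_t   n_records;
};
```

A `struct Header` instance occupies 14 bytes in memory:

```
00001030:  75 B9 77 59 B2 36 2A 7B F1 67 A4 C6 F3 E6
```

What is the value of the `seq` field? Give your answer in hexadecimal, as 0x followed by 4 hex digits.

`seq` follows `port` (8 bytes), so it starts at byte offset 8 and occupies 2 bytes.
Bytes at offsets 8..9: F1 67.
In little-endian order the low byte comes first in memory.
Reassemble most-significant byte first: 67 F1 → 0x67F1.

0x67F1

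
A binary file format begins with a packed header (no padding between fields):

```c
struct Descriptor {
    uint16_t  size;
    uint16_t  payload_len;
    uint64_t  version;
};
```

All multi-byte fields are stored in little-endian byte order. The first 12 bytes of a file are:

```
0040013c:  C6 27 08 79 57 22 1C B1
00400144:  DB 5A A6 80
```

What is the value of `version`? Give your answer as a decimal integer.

9270196782604493399

`version` follows `size` (2 B), `payload_len` (2 B), so it starts at offset 2 + 2 = 4 and occupies 8 bytes.
Bytes at offsets 4..11: 57 22 1C B1 DB 5A A6 80.
Little-endian: lowest address holds the least-significant byte.
Reassemble most-significant byte first: 80 A6 5A DB B1 1C 22 57 → 0x80A65ADBB11C2257.
0x80A65ADBB11C2257 = 9270196782604493399.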